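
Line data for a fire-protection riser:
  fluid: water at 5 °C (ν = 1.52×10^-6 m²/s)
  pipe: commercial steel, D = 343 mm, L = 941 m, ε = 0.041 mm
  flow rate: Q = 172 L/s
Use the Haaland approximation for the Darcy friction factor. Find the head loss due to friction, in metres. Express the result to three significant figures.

V = 4Q/(πD²) = 4·0.172/(π·0.343²) = 1.861 m/s
Re = VD/ν = 1.861·0.343/1.52×10^-6 = 4.20×10^5 → turbulent
ε/D = 0.041/343 = 1.20×10^-4
Haaland: f = 0.01476
h_f = f(L/D)V²/(2g) = 0.01476·(941/0.343)·1.861²/(2·9.81) = 7.154 m

h_f ≈ 7.15 m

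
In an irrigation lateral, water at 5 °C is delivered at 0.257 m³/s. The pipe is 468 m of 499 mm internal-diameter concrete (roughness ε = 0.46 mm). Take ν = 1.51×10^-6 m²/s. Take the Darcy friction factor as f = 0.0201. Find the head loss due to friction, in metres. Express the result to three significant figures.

h_f ≈ 1.66 m

V = 4Q/(πD²) = 4·0.257/(π·0.499²) = 1.314 m/s
h_f = f(L/D)V²/(2g) = 0.02010·(468/0.499)·1.314²/(2·9.81) = 1.659 m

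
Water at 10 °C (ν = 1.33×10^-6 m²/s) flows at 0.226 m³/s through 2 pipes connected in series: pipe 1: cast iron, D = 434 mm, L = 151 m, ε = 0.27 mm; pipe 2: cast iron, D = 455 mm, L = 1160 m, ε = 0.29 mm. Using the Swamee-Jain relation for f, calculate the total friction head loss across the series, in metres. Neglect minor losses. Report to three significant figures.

Pipe 1: V = 1.528 m/s, Re = 4.99×10^5, ε/D = 6.22×10^-4, f = 0.01850, h_1 = f(L/D)V²/2g = 0.7657 m
Pipe 2: V = 1.390 m/s, Re = 4.76×10^5, ε/D = 6.37×10^-4, f = 0.01862, h_2 = f(L/D)V²/2g = 4.675 m
Series → Q common, losses add: H = Σh = 5.441 m

H ≈ 5.44 m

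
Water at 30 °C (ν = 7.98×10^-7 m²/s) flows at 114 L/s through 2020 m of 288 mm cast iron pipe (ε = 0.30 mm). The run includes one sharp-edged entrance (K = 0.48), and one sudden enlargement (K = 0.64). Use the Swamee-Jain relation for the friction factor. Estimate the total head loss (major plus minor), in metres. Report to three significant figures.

V = 4Q/(πD²) = 1.750 m/s; V²/2g = 0.1561 m
Re = 6.32×10^5, ε/D = 0.00104 → f = 0.02041 (Swamee-Jain)
Major: h_f = f(L/D)·V²/2g = 0.02041·7014·0.1561 = 22.34 m
Minor: ΣK = 1.12; h_m = ΣK·V²/2g = 0.1748 m
Total H_L = 22.34 + 0.1748 = 22.51 m

H_L ≈ 22.5 m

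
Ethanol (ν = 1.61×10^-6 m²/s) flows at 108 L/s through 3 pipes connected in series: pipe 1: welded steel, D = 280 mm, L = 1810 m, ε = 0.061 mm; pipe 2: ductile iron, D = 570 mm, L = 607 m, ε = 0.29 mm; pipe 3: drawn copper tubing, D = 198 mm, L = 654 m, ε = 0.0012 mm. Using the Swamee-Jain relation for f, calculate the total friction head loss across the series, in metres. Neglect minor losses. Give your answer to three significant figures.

H ≈ 44.9 m

Pipe 1: V = 1.754 m/s, Re = 3.05×10^5, ε/D = 2.18×10^-4, f = 0.01642, h_1 = f(L/D)V²/2g = 16.65 m
Pipe 2: V = 0.4232 m/s, Re = 1.50×10^5, ε/D = 5.09×10^-4, f = 0.01952, h_2 = f(L/D)V²/2g = 0.1898 m
Pipe 3: V = 3.508 m/s, Re = 4.31×10^5, ε/D = 6.06×10^-6, f = 0.01353, h_3 = f(L/D)V²/2g = 28.03 m
Series → Q common, losses add: H = Σh = 44.86 m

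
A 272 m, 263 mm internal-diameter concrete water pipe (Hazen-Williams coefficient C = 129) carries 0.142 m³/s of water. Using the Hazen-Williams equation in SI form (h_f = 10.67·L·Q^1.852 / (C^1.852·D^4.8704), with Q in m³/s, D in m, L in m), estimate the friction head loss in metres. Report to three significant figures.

h_f ≈ 6.44 m

h_f = 10.67·272·0.142^1.852 / (129^1.852·0.263^4.8704) = 6.442 m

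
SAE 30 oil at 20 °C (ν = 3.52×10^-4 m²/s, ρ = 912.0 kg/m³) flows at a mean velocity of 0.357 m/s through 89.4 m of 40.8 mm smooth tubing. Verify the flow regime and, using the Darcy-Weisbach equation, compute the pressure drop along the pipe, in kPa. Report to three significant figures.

Δp ≈ 197 kPa

Re = VD/ν = 0.357·0.04080/3.52×10^-4 = 41.4 → laminar (Re < 2300)
f = 64/Re = 1.547
h_f = f(L/D)V²/(2g) = 1.547·(89.4/0.04080)·0.357²/(2·9.81) = 22.01 m
Δp = ρg·h_f = 912.0·9.81·22.01 = 197.0 kPa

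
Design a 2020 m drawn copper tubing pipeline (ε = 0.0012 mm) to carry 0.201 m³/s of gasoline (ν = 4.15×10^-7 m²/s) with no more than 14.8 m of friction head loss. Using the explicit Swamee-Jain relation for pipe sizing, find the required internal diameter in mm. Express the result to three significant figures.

D ≈ 347 mm

Swamee-Jain (Type III): D = 0.66·[ε^1.25·(LQ²/(gh_f))^4.75 + ν·Q^9.4·(L/(gh_f))^5.2]^0.04
LQ²/(gh_f) = 0.5621; L/(gh_f) = 13.91
Term 1 = ε^1.25·(…)^4.75 = 2.57×10^-9; Term 2 = ν·Q^9.4·(…)^5.2 = 1.03×10^-7
D = 0.66·(2.57×10^-9 + 1.03×10^-7)^0.04 = 0.3472 m = 347 mm
Check: V = 2.12 m/s, Re = 1.78×10^6, f = 0.01069, h_f = 14.3 m ≈ 14.8 m ✓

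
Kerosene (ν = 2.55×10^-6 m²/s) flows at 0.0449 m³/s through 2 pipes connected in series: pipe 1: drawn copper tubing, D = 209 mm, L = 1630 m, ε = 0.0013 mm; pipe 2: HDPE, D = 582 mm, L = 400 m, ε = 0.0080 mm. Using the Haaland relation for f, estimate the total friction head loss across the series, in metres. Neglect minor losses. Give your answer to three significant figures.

H ≈ 12.0 m

Pipe 1: V = 1.309 m/s, Re = 1.07×10^5, ε/D = 6.22×10^-6, f = 0.01759, h_1 = f(L/D)V²/2g = 11.98 m
Pipe 2: V = 0.1688 m/s, Re = 3.85×10^4, ε/D = 1.37×10^-5, f = 0.02201, h_2 = f(L/D)V²/2g = 0.02196 m
Series → Q common, losses add: H = Σh = 12.00 m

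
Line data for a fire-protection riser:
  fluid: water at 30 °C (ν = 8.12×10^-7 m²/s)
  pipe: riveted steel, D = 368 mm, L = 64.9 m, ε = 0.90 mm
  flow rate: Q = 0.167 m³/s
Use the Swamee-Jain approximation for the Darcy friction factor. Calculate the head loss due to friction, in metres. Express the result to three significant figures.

V = 4Q/(πD²) = 4·0.167/(π·0.368²) = 1.570 m/s
Re = VD/ν = 1.570·0.368/8.12×10^-7 = 7.12×10^5 → turbulent
ε/D = 0.90/368 = 0.00245
Swamee-Jain: f = 0.02504
h_f = f(L/D)V²/(2g) = 0.02504·(64.9/0.368)·1.570²/(2·9.81) = 0.5548 m

h_f ≈ 0.555 m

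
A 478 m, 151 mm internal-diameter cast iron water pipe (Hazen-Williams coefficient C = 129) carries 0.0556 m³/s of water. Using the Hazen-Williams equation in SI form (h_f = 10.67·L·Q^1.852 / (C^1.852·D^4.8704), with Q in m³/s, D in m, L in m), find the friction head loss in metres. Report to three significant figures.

h_f ≈ 29.7 m

h_f = 10.67·478·0.0556^1.852 / (129^1.852·0.151^4.8704) = 29.74 m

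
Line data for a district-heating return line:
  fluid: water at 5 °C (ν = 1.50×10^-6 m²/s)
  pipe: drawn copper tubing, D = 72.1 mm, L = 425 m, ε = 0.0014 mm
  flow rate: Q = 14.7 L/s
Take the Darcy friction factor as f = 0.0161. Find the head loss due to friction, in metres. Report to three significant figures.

h_f ≈ 62.7 m

V = 4Q/(πD²) = 4·0.0147/(π·0.0721²) = 3.600 m/s
h_f = f(L/D)V²/(2g) = 0.01610·(425/0.0721)·3.600²/(2·9.81) = 62.70 m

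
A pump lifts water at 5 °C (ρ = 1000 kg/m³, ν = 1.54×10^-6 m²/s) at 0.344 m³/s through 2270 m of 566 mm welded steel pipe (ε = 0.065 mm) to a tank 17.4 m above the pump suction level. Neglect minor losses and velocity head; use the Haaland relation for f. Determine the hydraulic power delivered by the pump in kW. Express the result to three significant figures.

P_hyd ≈ 77.3 kW

V = 4Q/(πD²) = 1.367 m/s; Re = 5.02×10^5; ε/D = 1.15×10^-4; f = 0.01442
h_f = f(L/D)V²/2g = 5.510 m
Total head H = z + h_f = 17.4 + 5.510 = 22.91 m
P_hyd = ρgQH = 1000·9.81·0.344·22.91 = 77.31 kW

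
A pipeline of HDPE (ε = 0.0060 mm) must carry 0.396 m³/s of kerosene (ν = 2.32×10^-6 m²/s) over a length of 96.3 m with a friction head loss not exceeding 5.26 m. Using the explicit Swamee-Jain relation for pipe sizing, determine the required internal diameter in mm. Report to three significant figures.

D ≈ 317 mm

Swamee-Jain (Type III): D = 0.66·[ε^1.25·(LQ²/(gh_f))^4.75 + ν·Q^9.4·(L/(gh_f))^5.2]^0.04
LQ²/(gh_f) = 0.2927; L/(gh_f) = 1.866
Term 1 = ε^1.25·(…)^4.75 = 8.67×10^-10; Term 2 = ν·Q^9.4·(…)^5.2 = 9.84×10^-9
D = 0.66·(8.67×10^-10 + 9.84×10^-9)^0.04 = 0.3168 m = 317 mm
Check: V = 5.03 m/s, Re = 6.86×10^5, f = 0.01274, h_f = 4.99 m ≈ 5.26 m ✓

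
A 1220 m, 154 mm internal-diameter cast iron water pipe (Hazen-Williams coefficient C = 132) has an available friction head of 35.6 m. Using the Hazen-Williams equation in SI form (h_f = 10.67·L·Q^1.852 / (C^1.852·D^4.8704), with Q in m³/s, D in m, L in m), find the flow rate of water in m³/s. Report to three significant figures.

Q ≈ 0.0398 m³/s

Rearranging: Q = [h_f·C^1.852·D^4.8704 / (10.67·L)]^(1/1.852)
Q = [35.6·132^1.852·0.154^4.8704 / (10.67·1220)]^0.540 = 0.03981 m³/s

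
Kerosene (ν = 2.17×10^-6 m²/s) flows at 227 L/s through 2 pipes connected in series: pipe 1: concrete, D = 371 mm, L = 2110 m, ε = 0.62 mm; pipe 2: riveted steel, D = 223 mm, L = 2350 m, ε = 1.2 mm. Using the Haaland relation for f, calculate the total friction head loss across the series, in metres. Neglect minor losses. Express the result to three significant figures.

H ≈ 596 m

Pipe 1: V = 2.100 m/s, Re = 3.59×10^5, ε/D = 0.00167, f = 0.02289, h_1 = f(L/D)V²/2g = 29.26 m
Pipe 2: V = 5.812 m/s, Re = 5.97×10^5, ε/D = 0.00538, f = 0.03126, h_2 = f(L/D)V²/2g = 567.1 m
Series → Q common, losses add: H = Σh = 596.3 m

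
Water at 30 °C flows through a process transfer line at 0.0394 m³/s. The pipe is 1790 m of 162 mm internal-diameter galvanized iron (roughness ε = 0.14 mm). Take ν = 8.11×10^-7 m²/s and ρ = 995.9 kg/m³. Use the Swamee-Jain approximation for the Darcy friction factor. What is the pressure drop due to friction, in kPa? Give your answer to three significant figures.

V = 4Q/(πD²) = 4·0.0394/(π·0.162²) = 1.912 m/s
Re = VD/ν = 1.912·0.162/8.11×10^-7 = 3.82×10^5 → turbulent
ε/D = 0.14/162 = 8.64×10^-4
Swamee-Jain: f = 0.01994
h_f = f(L/D)V²/(2g) = 0.01994·(1790/0.162)·1.912²/(2·9.81) = 41.03 m
Δp = ρg·h_f = 995.9·9.81·41.03 = 400.9 kPa

Δp ≈ 401 kPa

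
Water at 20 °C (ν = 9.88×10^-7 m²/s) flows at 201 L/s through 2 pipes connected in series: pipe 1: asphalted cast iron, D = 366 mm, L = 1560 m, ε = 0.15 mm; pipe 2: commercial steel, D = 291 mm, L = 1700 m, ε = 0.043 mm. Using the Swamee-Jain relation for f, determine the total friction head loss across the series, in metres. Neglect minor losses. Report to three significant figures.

Pipe 1: V = 1.910 m/s, Re = 7.08×10^5, ε/D = 4.10×10^-4, f = 0.01689, h_1 = f(L/D)V²/2g = 13.39 m
Pipe 2: V = 3.022 m/s, Re = 8.90×10^5, ε/D = 1.48×10^-4, f = 0.01427, h_2 = f(L/D)V²/2g = 38.82 m
Series → Q common, losses add: H = Σh = 52.21 m

H ≈ 52.2 m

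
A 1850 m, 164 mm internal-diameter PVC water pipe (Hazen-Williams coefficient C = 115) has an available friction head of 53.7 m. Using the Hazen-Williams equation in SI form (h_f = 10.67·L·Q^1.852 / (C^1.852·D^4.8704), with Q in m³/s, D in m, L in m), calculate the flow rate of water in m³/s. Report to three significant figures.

Rearranging: Q = [h_f·C^1.852·D^4.8704 / (10.67·L)]^(1/1.852)
Q = [53.7·115^1.852·0.164^4.8704 / (10.67·1850)]^0.540 = 0.04080 m³/s

Q ≈ 0.0408 m³/s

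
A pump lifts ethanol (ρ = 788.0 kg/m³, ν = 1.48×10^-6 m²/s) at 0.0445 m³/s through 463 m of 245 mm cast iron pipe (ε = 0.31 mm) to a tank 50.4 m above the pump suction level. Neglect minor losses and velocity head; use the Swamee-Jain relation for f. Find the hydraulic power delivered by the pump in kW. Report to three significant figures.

P_hyd ≈ 18.0 kW

V = 4Q/(πD²) = 0.9439 m/s; Re = 1.56×10^5; ε/D = 0.00127; f = 0.02249
h_f = f(L/D)V²/2g = 1.930 m
Total head H = z + h_f = 50.4 + 1.930 = 52.33 m
P_hyd = ρgQH = 788.0·9.81·0.0445·52.33 = 18.00 kW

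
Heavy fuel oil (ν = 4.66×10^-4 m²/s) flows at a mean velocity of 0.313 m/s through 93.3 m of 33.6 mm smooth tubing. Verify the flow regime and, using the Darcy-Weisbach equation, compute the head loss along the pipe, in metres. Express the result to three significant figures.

h_f ≈ 39.3 m

Re = VD/ν = 0.313·0.03360/4.66×10^-4 = 22.6 → laminar (Re < 2300)
f = 64/Re = 2.836
h_f = f(L/D)V²/(2g) = 2.836·(93.3/0.03360)·0.313²/(2·9.81) = 39.32 m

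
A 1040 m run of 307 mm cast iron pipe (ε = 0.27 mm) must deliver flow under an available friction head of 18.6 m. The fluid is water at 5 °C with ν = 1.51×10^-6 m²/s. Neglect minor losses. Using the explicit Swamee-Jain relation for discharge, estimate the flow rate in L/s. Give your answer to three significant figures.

Q ≈ 173 L/s

Swamee-Jain (Type II): Q = -0.965·√(gD⁵h_f/L)·ln[ε/(3.7D) + √(3.17ν²L/(gD³h_f))]
√(gD⁵h_f/L) = √(9.81·0.307⁵·18.6/1040) = 0.02187
ε/(3.7D) = 2.38×10^-4; √(3.17ν²L/(gD³h_f)) = 3.77×10^-5
Q = -0.965·0.02187·ln(2.754×10^-4) = 0.1730 m³/s
Check: V = 2.34 m/s, Re = 4.75×10^5, f = 0.01985, h_f = 18.7 m ≈ 18.6 m ✓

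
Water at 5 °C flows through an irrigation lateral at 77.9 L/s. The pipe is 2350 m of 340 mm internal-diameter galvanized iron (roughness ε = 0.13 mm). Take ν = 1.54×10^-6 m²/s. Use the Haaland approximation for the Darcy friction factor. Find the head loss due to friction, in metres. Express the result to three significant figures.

h_f ≈ 4.69 m

V = 4Q/(πD²) = 4·0.0779/(π·0.340²) = 0.8580 m/s
Re = VD/ν = 0.8580·0.340/1.54×10^-6 = 1.89×10^5 → turbulent
ε/D = 0.13/340 = 3.82×10^-4
Haaland: f = 0.01809
h_f = f(L/D)V²/(2g) = 0.01809·(2350/0.340)·0.8580²/(2·9.81) = 4.692 m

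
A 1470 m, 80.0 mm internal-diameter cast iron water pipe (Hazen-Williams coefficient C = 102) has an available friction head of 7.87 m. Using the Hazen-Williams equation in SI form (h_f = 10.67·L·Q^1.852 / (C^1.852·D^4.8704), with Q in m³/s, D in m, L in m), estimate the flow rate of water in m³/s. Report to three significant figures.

Rearranging: Q = [h_f·C^1.852·D^4.8704 / (10.67·L)]^(1/1.852)
Q = [7.87·102^1.852·0.0800^4.8704 / (10.67·1470)]^0.540 = 0.002200 m³/s

Q ≈ 0.00220 m³/s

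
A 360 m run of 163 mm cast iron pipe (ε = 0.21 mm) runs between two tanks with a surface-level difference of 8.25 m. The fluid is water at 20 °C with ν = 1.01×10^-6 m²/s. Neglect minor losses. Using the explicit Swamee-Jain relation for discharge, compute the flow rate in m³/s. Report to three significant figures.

Q ≈ 0.0383 m³/s

Swamee-Jain (Type II): Q = -0.965·√(gD⁵h_f/L)·ln[ε/(3.7D) + √(3.17ν²L/(gD³h_f))]
√(gD⁵h_f/L) = √(9.81·0.163⁵·8.25/360) = 0.005086
ε/(3.7D) = 3.48×10^-4; √(3.17ν²L/(gD³h_f)) = 5.76×10^-5
Q = -0.965·0.005086·ln(4.058×10^-4) = 0.03833 m³/s
Check: V = 1.84 m/s, Re = 2.96×10^5, f = 0.02188, h_f = 8.31 m ≈ 8.25 m ✓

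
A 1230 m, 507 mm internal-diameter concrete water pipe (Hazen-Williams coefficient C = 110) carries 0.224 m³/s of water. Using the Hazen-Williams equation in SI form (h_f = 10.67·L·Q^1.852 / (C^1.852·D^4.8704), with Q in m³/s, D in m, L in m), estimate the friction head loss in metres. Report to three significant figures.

h_f ≈ 3.72 m

h_f = 10.67·1230·0.224^1.852 / (110^1.852·0.507^4.8704) = 3.722 m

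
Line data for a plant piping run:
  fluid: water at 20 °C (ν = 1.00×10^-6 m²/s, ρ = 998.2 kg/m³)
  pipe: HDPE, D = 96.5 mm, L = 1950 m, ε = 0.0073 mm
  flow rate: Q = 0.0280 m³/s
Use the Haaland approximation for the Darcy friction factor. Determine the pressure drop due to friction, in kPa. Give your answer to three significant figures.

V = 4Q/(πD²) = 4·0.0280/(π·0.0965²) = 3.828 m/s
Re = VD/ν = 3.828·0.0965/1.00×10^-6 = 3.69×10^5 → turbulent
ε/D = 0.0073/96.5 = 7.56×10^-5
Haaland: f = 0.01456
h_f = f(L/D)V²/(2g) = 0.01456·(1950/0.0965)·3.828²/(2·9.81) = 219.8 m
Δp = ρg·h_f = 998.2·9.81·219.8 = 2153 kPa

Δp ≈ 2150 kPa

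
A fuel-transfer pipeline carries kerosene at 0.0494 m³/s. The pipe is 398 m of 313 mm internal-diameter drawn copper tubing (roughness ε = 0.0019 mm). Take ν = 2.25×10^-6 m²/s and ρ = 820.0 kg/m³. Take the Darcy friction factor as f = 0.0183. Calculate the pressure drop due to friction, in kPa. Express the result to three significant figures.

Δp ≈ 3.93 kPa

V = 4Q/(πD²) = 4·0.0494/(π·0.313²) = 0.6420 m/s
h_f = f(L/D)V²/(2g) = 0.01830·(398/0.313)·0.6420²/(2·9.81) = 0.4889 m
Δp = ρg·h_f = 820.0·9.81·0.4889 = 3.933 kPa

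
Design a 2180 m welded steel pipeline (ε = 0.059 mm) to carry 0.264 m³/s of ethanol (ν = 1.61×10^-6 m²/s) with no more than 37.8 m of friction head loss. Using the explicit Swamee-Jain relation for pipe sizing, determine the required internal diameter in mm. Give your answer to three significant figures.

D ≈ 350 mm

Swamee-Jain (Type III): D = 0.66·[ε^1.25·(LQ²/(gh_f))^4.75 + ν·Q^9.4·(L/(gh_f))^5.2]^0.04
LQ²/(gh_f) = 0.4097; L/(gh_f) = 5.879
Term 1 = ε^1.25·(…)^4.75 = 7.46×10^-8; Term 2 = ν·Q^9.4·(…)^5.2 = 5.89×10^-8
D = 0.66·(7.46×10^-8 + 5.89×10^-8)^0.04 = 0.3504 m = 350 mm
Check: V = 2.74 m/s, Re = 5.96×10^5, f = 0.01497, h_f = 35.6 m ≈ 37.8 m ✓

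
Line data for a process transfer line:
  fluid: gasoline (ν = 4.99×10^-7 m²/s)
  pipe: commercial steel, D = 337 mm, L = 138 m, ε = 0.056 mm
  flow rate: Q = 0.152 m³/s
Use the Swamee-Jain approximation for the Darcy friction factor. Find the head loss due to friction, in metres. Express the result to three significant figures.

h_f ≈ 0.864 m

V = 4Q/(πD²) = 4·0.152/(π·0.337²) = 1.704 m/s
Re = VD/ν = 1.704·0.337/4.99×10^-7 = 1.15×10^6 → turbulent
ε/D = 0.056/337 = 1.66×10^-4
Swamee-Jain: f = 0.01426
h_f = f(L/D)V²/(2g) = 0.01426·(138/0.337)·1.704²/(2·9.81) = 0.8644 m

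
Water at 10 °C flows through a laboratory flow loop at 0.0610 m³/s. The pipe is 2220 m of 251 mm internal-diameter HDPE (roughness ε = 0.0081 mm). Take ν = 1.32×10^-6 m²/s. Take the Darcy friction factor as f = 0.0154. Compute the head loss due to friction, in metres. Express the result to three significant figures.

V = 4Q/(πD²) = 4·0.0610/(π·0.251²) = 1.233 m/s
h_f = f(L/D)V²/(2g) = 0.01540·(2220/0.251)·1.233²/(2·9.81) = 10.55 m

h_f ≈ 10.6 m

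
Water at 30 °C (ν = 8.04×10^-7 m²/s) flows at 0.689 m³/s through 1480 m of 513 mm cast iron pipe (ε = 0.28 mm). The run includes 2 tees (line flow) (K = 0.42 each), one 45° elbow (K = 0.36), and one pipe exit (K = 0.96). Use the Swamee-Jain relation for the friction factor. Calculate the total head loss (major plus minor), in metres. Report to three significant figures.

H_L ≈ 29.5 m

V = 4Q/(πD²) = 3.333 m/s; V²/2g = 0.5664 m
Re = 2.13×10^6, ε/D = 5.46×10^-4 → f = 0.01733 (Swamee-Jain)
Major: h_f = f(L/D)·V²/2g = 0.01733·2885·0.5664 = 28.31 m
Minor: ΣK = 2.16; h_m = ΣK·V²/2g = 1.223 m
Total H_L = 28.31 + 1.223 = 29.54 m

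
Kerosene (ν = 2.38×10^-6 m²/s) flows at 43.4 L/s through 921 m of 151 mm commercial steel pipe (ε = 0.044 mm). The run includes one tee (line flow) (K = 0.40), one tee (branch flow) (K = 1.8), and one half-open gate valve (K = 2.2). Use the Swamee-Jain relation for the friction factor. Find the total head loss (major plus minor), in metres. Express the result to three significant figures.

H_L ≈ 34.8 m

V = 4Q/(πD²) = 2.424 m/s; V²/2g = 0.2994 m
Re = 1.54×10^5, ε/D = 2.91×10^-4 → f = 0.01831 (Swamee-Jain)
Major: h_f = f(L/D)·V²/2g = 0.01831·6099·0.2994 = 33.44 m
Minor: ΣK = 4.40; h_m = ΣK·V²/2g = 1.317 m
Total H_L = 33.44 + 1.317 = 34.76 m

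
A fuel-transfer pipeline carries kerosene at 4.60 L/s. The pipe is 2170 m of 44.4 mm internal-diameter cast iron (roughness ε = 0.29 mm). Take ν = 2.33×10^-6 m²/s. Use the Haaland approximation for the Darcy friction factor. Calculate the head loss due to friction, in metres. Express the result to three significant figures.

V = 4Q/(πD²) = 4·0.00460/(π·0.0444²) = 2.971 m/s
Re = VD/ν = 2.971·0.0444/2.33×10^-6 = 5.66×10^4 → turbulent
ε/D = 0.29/44.4 = 0.00653
Haaland: f = 0.03430
h_f = f(L/D)V²/(2g) = 0.03430·(2170/0.0444)·2.971²/(2·9.81) = 754.2 m

h_f ≈ 754 m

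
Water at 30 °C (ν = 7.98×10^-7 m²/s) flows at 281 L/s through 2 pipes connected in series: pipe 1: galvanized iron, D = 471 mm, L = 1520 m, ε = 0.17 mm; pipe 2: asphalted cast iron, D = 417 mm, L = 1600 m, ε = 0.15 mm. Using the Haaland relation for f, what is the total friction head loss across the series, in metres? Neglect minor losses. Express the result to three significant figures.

H ≈ 20.2 m

Pipe 1: V = 1.613 m/s, Re = 9.52×10^5, ε/D = 3.61×10^-4, f = 0.01616, h_1 = f(L/D)V²/2g = 6.912 m
Pipe 2: V = 2.058 m/s, Re = 1.08×10^6, ε/D = 3.60×10^-4, f = 0.01608, h_2 = f(L/D)V²/2g = 13.31 m
Series → Q common, losses add: H = Σh = 20.23 m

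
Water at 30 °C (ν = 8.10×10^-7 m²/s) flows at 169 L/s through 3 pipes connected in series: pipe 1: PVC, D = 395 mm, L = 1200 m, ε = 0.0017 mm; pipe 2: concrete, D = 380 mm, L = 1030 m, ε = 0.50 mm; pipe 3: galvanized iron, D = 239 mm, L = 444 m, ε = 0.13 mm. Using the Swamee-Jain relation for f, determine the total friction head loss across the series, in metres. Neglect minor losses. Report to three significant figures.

Pipe 1: V = 1.379 m/s, Re = 6.73×10^5, ε/D = 4.30×10^-6, f = 0.01251, h_1 = f(L/D)V²/2g = 3.683 m
Pipe 2: V = 1.490 m/s, Re = 6.99×10^5, ε/D = 0.00132, f = 0.02147, h_2 = f(L/D)V²/2g = 6.587 m
Pipe 3: V = 3.767 m/s, Re = 1.11×10^6, ε/D = 5.44×10^-4, f = 0.01754, h_3 = f(L/D)V²/2g = 23.57 m
Series → Q common, losses add: H = Σh = 33.84 m

H ≈ 33.8 m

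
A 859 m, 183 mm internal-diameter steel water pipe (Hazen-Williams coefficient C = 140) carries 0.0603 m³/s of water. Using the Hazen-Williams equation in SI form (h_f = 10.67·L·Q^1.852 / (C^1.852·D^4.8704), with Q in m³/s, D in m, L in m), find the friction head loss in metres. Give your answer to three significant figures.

h_f ≈ 20.9 m

h_f = 10.67·859·0.0603^1.852 / (140^1.852·0.183^4.8704) = 20.93 m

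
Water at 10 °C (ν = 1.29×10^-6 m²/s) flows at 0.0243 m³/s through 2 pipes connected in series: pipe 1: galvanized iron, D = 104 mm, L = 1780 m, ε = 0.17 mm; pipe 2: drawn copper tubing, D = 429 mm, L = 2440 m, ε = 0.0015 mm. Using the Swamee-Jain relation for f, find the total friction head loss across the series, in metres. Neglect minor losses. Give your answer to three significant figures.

H ≈ 166 m

Pipe 1: V = 2.861 m/s, Re = 2.31×10^5, ε/D = 0.00163, f = 0.02327, h_1 = f(L/D)V²/2g = 166.1 m
Pipe 2: V = 0.1681 m/s, Re = 5.59×10^4, ε/D = 3.50×10^-6, f = 0.02026, h_2 = f(L/D)V²/2g = 0.1660 m
Series → Q common, losses add: H = Σh = 166.3 m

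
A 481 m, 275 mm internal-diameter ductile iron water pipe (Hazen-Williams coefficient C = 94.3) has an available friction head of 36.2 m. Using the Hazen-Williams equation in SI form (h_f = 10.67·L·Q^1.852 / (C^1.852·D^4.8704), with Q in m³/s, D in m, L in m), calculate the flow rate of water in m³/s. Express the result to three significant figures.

Q ≈ 0.218 m³/s

Rearranging: Q = [h_f·C^1.852·D^4.8704 / (10.67·L)]^(1/1.852)
Q = [36.2·94.3^1.852·0.275^4.8704 / (10.67·481)]^0.540 = 0.2179 m³/s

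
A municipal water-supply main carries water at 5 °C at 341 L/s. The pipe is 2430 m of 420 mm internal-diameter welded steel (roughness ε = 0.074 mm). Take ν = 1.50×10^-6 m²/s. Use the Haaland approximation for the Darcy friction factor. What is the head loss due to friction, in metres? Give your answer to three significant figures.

h_f ≈ 26.2 m

V = 4Q/(πD²) = 4·0.341/(π·0.420²) = 2.461 m/s
Re = VD/ν = 2.461·0.420/1.50×10^-6 = 6.89×10^5 → turbulent
ε/D = 0.074/420 = 1.76×10^-4
Haaland: f = 0.01468
h_f = f(L/D)V²/(2g) = 0.01468·(2430/0.420)·2.461²/(2·9.81) = 26.22 m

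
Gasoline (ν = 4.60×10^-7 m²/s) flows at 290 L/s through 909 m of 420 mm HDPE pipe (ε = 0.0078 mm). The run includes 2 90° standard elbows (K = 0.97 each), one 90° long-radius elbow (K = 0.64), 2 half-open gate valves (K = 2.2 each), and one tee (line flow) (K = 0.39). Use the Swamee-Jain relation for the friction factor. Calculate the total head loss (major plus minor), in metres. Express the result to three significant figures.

V = 4Q/(πD²) = 2.093 m/s; V²/2g = 0.2233 m
Re = 1.91×10^6, ε/D = 1.86×10^-5 → f = 0.01108 (Swamee-Jain)
Major: h_f = f(L/D)·V²/2g = 0.01108·2164·0.2233 = 5.355 m
Minor: ΣK = 7.37; h_m = ΣK·V²/2g = 1.646 m
Total H_L = 5.355 + 1.646 = 7.001 m

H_L ≈ 7.00 m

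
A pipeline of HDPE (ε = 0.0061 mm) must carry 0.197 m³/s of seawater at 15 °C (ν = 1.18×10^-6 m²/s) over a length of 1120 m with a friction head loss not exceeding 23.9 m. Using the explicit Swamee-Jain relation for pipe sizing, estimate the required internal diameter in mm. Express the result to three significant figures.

D ≈ 289 mm

Swamee-Jain (Type III): D = 0.66·[ε^1.25·(LQ²/(gh_f))^4.75 + ν·Q^9.4·(L/(gh_f))^5.2]^0.04
LQ²/(gh_f) = 0.1854; L/(gh_f) = 4.777
Term 1 = ε^1.25·(…)^4.75 = 1.01×10^-10; Term 2 = ν·Q^9.4·(…)^5.2 = 9.36×10^-10
D = 0.66·(1.01×10^-10 + 9.36×10^-10)^0.04 = 0.2885 m = 289 mm
Check: V = 3.01 m/s, Re = 7.37×10^5, f = 0.01265, h_f = 22.7 m ≈ 23.9 m ✓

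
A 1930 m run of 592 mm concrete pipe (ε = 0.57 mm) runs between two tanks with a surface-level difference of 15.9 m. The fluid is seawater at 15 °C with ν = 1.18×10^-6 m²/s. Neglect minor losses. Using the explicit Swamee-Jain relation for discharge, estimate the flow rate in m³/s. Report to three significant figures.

Swamee-Jain (Type II): Q = -0.965·√(gD⁵h_f/L)·ln[ε/(3.7D) + √(3.17ν²L/(gD³h_f))]
√(gD⁵h_f/L) = √(9.81·0.592⁵·15.9/1930) = 0.07666
ε/(3.7D) = 2.60×10^-4; √(3.17ν²L/(gD³h_f)) = 1.62×10^-5
Q = -0.965·0.07666·ln(2.765×10^-4) = 0.6061 m³/s
Check: V = 2.20 m/s, Re = 1.10×10^6, f = 0.01982, h_f = 16.0 m ≈ 15.9 m ✓

Q ≈ 0.606 m³/s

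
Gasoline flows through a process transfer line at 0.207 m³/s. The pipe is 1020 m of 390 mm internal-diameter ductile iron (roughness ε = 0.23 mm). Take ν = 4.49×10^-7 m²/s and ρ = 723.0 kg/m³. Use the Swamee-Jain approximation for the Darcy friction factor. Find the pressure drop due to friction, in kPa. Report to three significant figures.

Δp ≈ 50.3 kPa

V = 4Q/(πD²) = 4·0.207/(π·0.390²) = 1.733 m/s
Re = VD/ν = 1.733·0.390/4.49×10^-7 = 1.51×10^6 → turbulent
ε/D = 0.23/390 = 5.90×10^-4
Swamee-Jain: f = 0.01772
h_f = f(L/D)V²/(2g) = 0.01772·(1020/0.390)·1.733²/(2·9.81) = 7.091 m
Δp = ρg·h_f = 723.0·9.81·7.091 = 50.30 kPa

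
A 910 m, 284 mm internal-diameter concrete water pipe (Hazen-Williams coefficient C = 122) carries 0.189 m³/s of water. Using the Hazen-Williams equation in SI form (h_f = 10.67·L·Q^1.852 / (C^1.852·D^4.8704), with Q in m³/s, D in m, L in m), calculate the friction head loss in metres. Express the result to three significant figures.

h_f ≈ 27.9 m

h_f = 10.67·910·0.189^1.852 / (122^1.852·0.284^4.8704) = 27.91 m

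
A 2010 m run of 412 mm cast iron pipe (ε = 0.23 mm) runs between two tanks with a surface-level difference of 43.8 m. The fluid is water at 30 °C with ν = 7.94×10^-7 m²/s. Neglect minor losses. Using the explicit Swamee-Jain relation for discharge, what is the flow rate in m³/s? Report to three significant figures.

Q ≈ 0.424 m³/s

Swamee-Jain (Type II): Q = -0.965·√(gD⁵h_f/L)·ln[ε/(3.7D) + √(3.17ν²L/(gD³h_f))]
√(gD⁵h_f/L) = √(9.81·0.412⁵·43.8/2010) = 0.05038
ε/(3.7D) = 1.51×10^-4; √(3.17ν²L/(gD³h_f)) = 1.16×10^-5
Q = -0.965·0.05038·ln(1.624×10^-4) = 0.4241 m³/s
Check: V = 3.18 m/s, Re = 1.65×10^6, f = 0.01748, h_f = 44.0 m ≈ 43.8 m ✓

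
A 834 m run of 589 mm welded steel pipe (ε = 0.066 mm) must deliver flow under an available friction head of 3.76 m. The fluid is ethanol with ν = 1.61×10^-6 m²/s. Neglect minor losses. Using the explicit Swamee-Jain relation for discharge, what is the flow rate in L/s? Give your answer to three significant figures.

Swamee-Jain (Type II): Q = -0.965·√(gD⁵h_f/L)·ln[ε/(3.7D) + √(3.17ν²L/(gD³h_f))]
√(gD⁵h_f/L) = √(9.81·0.589⁵·3.76/834) = 0.05599
ε/(3.7D) = 3.03×10^-5; √(3.17ν²L/(gD³h_f)) = 3.02×10^-5
Q = -0.965·0.05599·ln(6.044×10^-5) = 0.5249 m³/s
Check: V = 1.93 m/s, Re = 7.05×10^5, f = 0.01410, h_f = 3.78 m ≈ 3.76 m ✓

Q ≈ 525 L/s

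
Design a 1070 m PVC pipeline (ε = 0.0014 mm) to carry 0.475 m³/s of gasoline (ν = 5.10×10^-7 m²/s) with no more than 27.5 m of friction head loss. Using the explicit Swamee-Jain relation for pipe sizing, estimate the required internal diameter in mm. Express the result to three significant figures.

D ≈ 373 mm

Swamee-Jain (Type III): D = 0.66·[ε^1.25·(LQ²/(gh_f))^4.75 + ν·Q^9.4·(L/(gh_f))^5.2]^0.04
LQ²/(gh_f) = 0.8949; L/(gh_f) = 3.966
Term 1 = ε^1.25·(…)^4.75 = 2.84×10^-8; Term 2 = ν·Q^9.4·(…)^5.2 = 6.03×10^-7
D = 0.66·(2.84×10^-8 + 6.03×10^-7)^0.04 = 0.3729 m = 373 mm
Check: V = 4.35 m/s, Re = 3.18×10^6, f = 0.009835, h_f = 27.2 m ≈ 27.5 m ✓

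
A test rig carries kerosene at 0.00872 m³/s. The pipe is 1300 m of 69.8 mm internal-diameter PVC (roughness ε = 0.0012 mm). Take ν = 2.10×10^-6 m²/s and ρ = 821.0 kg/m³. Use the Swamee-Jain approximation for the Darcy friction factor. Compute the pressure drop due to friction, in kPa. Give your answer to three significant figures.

Δp ≈ 756 kPa

V = 4Q/(πD²) = 4·0.00872/(π·0.0698²) = 2.279 m/s
Re = VD/ν = 2.279·0.0698/2.10×10^-6 = 7.57×10^4 → turbulent
ε/D = 0.0012/69.8 = 1.72×10^-5
Swamee-Jain: f = 0.01904
h_f = f(L/D)V²/(2g) = 0.01904·(1300/0.0698)·2.279²/(2·9.81) = 93.84 m
Δp = ρg·h_f = 821.0·9.81·93.84 = 755.8 kPa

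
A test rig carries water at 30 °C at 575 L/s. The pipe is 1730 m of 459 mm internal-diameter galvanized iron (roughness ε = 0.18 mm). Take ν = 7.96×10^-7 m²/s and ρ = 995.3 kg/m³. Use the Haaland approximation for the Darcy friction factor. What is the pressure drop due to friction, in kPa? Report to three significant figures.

V = 4Q/(πD²) = 4·0.575/(π·0.459²) = 3.475 m/s
Re = VD/ν = 3.475·0.459/7.96×10^-7 = 2.00×10^6 → turbulent
ε/D = 0.18/459 = 3.92×10^-4
Haaland: f = 0.01613
h_f = f(L/D)V²/(2g) = 0.01613·(1730/0.459)·3.475²/(2·9.81) = 37.41 m
Δp = ρg·h_f = 995.3·9.81·37.41 = 365.2 kPa

Δp ≈ 365 kPa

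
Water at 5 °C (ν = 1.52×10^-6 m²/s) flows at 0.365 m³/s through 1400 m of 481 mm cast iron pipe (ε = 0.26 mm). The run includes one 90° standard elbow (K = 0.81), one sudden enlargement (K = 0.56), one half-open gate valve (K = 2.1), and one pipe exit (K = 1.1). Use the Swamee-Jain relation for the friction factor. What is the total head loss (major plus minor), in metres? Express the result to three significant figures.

V = 4Q/(πD²) = 2.009 m/s; V²/2g = 0.2056 m
Re = 6.36×10^5, ε/D = 5.41×10^-4 → f = 0.01784 (Swamee-Jain)
Major: h_f = f(L/D)·V²/2g = 0.01784·2911·0.2056 = 10.68 m
Minor: ΣK = 4.57; h_m = ΣK·V²/2g = 0.9398 m
Total H_L = 10.68 + 0.9398 = 11.62 m

H_L ≈ 11.6 m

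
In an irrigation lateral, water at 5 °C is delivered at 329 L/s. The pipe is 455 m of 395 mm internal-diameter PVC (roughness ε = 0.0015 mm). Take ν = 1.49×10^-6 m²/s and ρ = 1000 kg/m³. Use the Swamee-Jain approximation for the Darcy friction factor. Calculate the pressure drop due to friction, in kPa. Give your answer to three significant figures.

Δp ≈ 51.4 kPa

V = 4Q/(πD²) = 4·0.329/(π·0.395²) = 2.685 m/s
Re = VD/ν = 2.685·0.395/1.49×10^-6 = 7.12×10^5 → turbulent
ε/D = 0.0015/395 = 3.80×10^-6
Swamee-Jain: f = 0.01238
h_f = f(L/D)V²/(2g) = 0.01238·(455/0.395)·2.685²/(2·9.81) = 5.238 m
Δp = ρg·h_f = 1000·9.81·5.238 = 51.39 kPa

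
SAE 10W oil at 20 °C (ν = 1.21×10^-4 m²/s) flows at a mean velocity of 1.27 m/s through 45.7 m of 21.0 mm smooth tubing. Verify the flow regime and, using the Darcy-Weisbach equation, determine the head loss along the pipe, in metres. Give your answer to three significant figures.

h_f ≈ 51.9 m

Re = VD/ν = 1.27·0.02100/1.21×10^-4 = 220 → laminar (Re < 2300)
f = 64/Re = 0.2904
h_f = f(L/D)V²/(2g) = 0.2904·(45.7/0.02100)·1.27²/(2·9.81) = 51.95 m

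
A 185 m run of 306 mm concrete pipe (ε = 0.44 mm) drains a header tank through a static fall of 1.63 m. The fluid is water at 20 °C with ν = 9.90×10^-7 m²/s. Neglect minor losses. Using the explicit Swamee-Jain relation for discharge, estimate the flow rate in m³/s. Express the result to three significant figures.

Q ≈ 0.114 m³/s

Swamee-Jain (Type II): Q = -0.965·√(gD⁵h_f/L)·ln[ε/(3.7D) + √(3.17ν²L/(gD³h_f))]
√(gD⁵h_f/L) = √(9.81·0.306⁵·1.63/185) = 0.01523
ε/(3.7D) = 3.89×10^-4; √(3.17ν²L/(gD³h_f)) = 3.54×10^-5
Q = -0.965·0.01523·ln(4.240×10^-4) = 0.1141 m³/s
Check: V = 1.55 m/s, Re = 4.80×10^5, f = 0.02210, h_f = 1.64 m ≈ 1.63 m ✓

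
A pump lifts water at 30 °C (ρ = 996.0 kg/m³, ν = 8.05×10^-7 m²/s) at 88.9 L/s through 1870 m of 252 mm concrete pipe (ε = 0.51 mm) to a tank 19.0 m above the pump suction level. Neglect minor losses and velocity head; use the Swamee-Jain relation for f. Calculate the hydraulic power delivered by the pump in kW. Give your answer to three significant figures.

P_hyd ≈ 41.5 kW

V = 4Q/(πD²) = 1.782 m/s; Re = 5.58×10^5; ε/D = 0.00202; f = 0.02393
h_f = f(L/D)V²/2g = 28.75 m
Total head H = z + h_f = 19.0 + 28.75 = 47.75 m
P_hyd = ρgQH = 996.0·9.81·0.0889·47.75 = 41.48 kW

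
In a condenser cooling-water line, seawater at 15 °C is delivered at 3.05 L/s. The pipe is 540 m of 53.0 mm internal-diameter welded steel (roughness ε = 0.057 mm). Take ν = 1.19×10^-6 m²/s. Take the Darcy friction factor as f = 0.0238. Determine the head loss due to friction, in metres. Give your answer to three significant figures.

V = 4Q/(πD²) = 4·0.00305/(π·0.0530²) = 1.382 m/s
h_f = f(L/D)V²/(2g) = 0.02380·(540/0.0530)·1.382²/(2·9.81) = 23.62 m

h_f ≈ 23.6 m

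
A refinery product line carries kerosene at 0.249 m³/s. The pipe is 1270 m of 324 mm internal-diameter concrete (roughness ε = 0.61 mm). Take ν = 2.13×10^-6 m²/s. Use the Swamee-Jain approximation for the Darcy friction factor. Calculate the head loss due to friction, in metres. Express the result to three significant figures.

V = 4Q/(πD²) = 4·0.249/(π·0.324²) = 3.020 m/s
Re = VD/ν = 3.020·0.324/2.13×10^-6 = 4.59×10^5 → turbulent
ε/D = 0.61/324 = 0.00188
Swamee-Jain: f = 0.02358
h_f = f(L/D)V²/(2g) = 0.02358·(1270/0.324)·3.020²/(2·9.81) = 42.98 m

h_f ≈ 43.0 m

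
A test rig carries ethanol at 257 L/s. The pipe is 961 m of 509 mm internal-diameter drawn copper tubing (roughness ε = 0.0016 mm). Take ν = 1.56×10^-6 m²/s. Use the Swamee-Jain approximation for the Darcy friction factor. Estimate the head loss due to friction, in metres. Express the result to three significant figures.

h_f ≈ 2.09 m

V = 4Q/(πD²) = 4·0.257/(π·0.509²) = 1.263 m/s
Re = VD/ν = 1.263·0.509/1.56×10^-6 = 4.12×10^5 → turbulent
ε/D = 0.0016/509 = 3.14×10^-6
Swamee-Jain: f = 0.01360
h_f = f(L/D)V²/(2g) = 0.01360·(961/0.509)·1.263²/(2·9.81) = 2.088 m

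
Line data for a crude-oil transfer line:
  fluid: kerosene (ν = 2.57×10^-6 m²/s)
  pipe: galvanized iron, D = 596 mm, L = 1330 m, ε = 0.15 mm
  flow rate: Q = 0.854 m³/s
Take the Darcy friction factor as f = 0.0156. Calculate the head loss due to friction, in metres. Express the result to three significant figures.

V = 4Q/(πD²) = 4·0.854/(π·0.596²) = 3.061 m/s
h_f = f(L/D)V²/(2g) = 0.01560·(1330/0.596)·3.061²/(2·9.81) = 16.63 m

h_f ≈ 16.6 m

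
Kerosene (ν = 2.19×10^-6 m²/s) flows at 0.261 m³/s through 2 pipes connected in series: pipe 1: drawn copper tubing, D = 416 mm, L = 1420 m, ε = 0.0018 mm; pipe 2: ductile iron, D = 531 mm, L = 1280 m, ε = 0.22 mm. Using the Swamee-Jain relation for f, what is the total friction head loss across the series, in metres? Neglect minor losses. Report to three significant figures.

Pipe 1: V = 1.920 m/s, Re = 3.65×10^5, ε/D = 4.33×10^-6, f = 0.01392, h_1 = f(L/D)V²/2g = 8.930 m
Pipe 2: V = 1.179 m/s, Re = 2.86×10^5, ε/D = 4.14×10^-4, f = 0.01789, h_2 = f(L/D)V²/2g = 3.052 m
Series → Q common, losses add: H = Σh = 11.98 m

H ≈ 12.0 m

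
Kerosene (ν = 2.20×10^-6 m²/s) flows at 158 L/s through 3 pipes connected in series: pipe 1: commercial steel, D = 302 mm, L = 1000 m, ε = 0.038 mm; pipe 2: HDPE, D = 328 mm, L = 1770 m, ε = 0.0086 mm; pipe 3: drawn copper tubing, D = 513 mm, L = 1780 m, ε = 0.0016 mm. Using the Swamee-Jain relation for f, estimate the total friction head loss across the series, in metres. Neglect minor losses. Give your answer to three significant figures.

Pipe 1: V = 2.206 m/s, Re = 3.03×10^5, ε/D = 1.26×10^-4, f = 0.01566, h_1 = f(L/D)V²/2g = 12.86 m
Pipe 2: V = 1.870 m/s, Re = 2.79×10^5, ε/D = 2.62×10^-5, f = 0.01486, h_2 = f(L/D)V²/2g = 14.29 m
Pipe 3: V = 0.7644 m/s, Re = 1.78×10^5, ε/D = 3.12×10^-6, f = 0.01591, h_3 = f(L/D)V²/2g = 1.644 m
Series → Q common, losses add: H = Σh = 28.80 m

H ≈ 28.8 m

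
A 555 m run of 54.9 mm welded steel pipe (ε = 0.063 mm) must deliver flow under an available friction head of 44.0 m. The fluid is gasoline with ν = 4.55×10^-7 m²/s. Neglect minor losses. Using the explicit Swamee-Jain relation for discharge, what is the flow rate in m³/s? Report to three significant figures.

Swamee-Jain (Type II): Q = -0.965·√(gD⁵h_f/L)·ln[ε/(3.7D) + √(3.17ν²L/(gD³h_f))]
√(gD⁵h_f/L) = √(9.81·0.0549⁵·44.0/555) = 6.228×10^-4
ε/(3.7D) = 3.10×10^-4; √(3.17ν²L/(gD³h_f)) = 7.14×10^-5
Q = -0.965·6.228×10^-4·ln(3.816×10^-4) = 0.004731 m³/s
Check: V = 2.00 m/s, Re = 2.41×10^5, f = 0.02155, h_f = 44.3 m ≈ 44.0 m ✓

Q ≈ 0.00473 m³/s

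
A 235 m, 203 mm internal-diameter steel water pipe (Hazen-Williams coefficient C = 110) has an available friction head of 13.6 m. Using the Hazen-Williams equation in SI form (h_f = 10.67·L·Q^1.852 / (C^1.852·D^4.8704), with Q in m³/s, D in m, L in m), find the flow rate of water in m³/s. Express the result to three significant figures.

Q ≈ 0.0993 m³/s

Rearranging: Q = [h_f·C^1.852·D^4.8704 / (10.67·L)]^(1/1.852)
Q = [13.6·110^1.852·0.203^4.8704 / (10.67·235)]^0.540 = 0.09928 m³/s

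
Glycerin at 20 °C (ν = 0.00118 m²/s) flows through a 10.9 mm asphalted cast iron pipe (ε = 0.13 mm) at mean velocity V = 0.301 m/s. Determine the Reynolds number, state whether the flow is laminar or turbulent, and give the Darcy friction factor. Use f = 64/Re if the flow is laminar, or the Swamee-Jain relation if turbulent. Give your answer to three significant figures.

Re ≈ 2.78; laminar; f = 64/Re ≈ 23.0

Re = VD/ν = 0.3010·0.0109/0.00118 = 2.78
Re < 2300 → laminar → f = 64/Re = 23.02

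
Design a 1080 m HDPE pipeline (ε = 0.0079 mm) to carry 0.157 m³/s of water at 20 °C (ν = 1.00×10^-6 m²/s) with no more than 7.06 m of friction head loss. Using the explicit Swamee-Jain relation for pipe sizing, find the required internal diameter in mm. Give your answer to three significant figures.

D ≈ 337 mm

Swamee-Jain (Type III): D = 0.66·[ε^1.25·(LQ²/(gh_f))^4.75 + ν·Q^9.4·(L/(gh_f))^5.2]^0.04
LQ²/(gh_f) = 0.3844; L/(gh_f) = 15.59
Term 1 = ε^1.25·(…)^4.75 = 4.46×10^-9; Term 2 = ν·Q^9.4·(…)^5.2 = 4.41×10^-8
D = 0.66·(4.46×10^-9 + 4.41×10^-8)^0.04 = 0.3365 m = 337 mm
Check: V = 1.77 m/s, Re = 5.94×10^5, f = 0.01310, h_f = 6.68 m ≈ 7.06 m ✓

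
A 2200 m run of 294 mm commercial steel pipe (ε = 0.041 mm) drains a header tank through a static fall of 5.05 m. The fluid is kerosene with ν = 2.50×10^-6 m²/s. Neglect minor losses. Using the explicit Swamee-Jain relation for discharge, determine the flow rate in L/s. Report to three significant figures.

Q ≈ 57.0 L/s

Swamee-Jain (Type II): Q = -0.965·√(gD⁵h_f/L)·ln[ε/(3.7D) + √(3.17ν²L/(gD³h_f))]
√(gD⁵h_f/L) = √(9.81·0.294⁵·5.05/2200) = 0.007033
ε/(3.7D) = 3.77×10^-5; √(3.17ν²L/(gD³h_f)) = 1.86×10^-4
Q = -0.965·0.007033·ln(2.238×10^-4) = 0.05704 m³/s
Check: V = 0.840 m/s, Re = 9.88×10^4, f = 0.01871, h_f = 5.04 m ≈ 5.05 m ✓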